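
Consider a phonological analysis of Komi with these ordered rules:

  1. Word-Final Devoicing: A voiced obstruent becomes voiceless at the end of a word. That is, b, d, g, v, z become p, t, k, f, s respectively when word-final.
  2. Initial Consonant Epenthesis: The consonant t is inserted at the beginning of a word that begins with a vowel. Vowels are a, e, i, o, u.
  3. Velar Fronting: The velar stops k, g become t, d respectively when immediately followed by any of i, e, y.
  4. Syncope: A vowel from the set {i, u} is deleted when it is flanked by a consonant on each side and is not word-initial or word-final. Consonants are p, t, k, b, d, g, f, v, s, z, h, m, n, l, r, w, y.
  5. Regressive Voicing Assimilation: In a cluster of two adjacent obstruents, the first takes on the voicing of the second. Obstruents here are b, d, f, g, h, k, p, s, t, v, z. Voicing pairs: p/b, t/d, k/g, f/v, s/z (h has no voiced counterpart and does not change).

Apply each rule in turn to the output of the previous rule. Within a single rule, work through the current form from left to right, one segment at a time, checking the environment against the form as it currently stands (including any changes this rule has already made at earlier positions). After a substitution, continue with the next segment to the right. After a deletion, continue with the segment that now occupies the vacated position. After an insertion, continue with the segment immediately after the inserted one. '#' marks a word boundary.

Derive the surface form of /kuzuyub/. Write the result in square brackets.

[gzyp]

1 Word-Final Devoicing: [kuzuyub] → [kuzuyup]
2 Initial Consonant Epenthesis: no change — [kuzuyup]
3 Velar Fronting: no change — [kuzuyup]
4 Syncope: [kuzuyup] → [kzyp]
5 Regressive Voicing Assimilation: [kzyp] → [gzyp]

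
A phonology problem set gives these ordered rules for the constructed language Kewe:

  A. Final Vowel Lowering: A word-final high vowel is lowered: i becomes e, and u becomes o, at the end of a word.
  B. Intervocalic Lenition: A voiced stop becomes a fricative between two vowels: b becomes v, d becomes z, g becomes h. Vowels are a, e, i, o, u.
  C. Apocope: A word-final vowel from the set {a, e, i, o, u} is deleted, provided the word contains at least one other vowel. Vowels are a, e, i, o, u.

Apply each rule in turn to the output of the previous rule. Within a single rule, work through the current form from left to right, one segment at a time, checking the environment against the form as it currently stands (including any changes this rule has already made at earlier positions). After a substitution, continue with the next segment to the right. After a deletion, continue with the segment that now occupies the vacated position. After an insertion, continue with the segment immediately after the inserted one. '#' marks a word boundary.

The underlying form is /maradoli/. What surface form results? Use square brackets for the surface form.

[marazol]

A Final Vowel Lowering: [maradoli] → [maradole]
B Intervocalic Lenition: [maradole] → [marazole]
C Apocope: [marazole] → [marazol]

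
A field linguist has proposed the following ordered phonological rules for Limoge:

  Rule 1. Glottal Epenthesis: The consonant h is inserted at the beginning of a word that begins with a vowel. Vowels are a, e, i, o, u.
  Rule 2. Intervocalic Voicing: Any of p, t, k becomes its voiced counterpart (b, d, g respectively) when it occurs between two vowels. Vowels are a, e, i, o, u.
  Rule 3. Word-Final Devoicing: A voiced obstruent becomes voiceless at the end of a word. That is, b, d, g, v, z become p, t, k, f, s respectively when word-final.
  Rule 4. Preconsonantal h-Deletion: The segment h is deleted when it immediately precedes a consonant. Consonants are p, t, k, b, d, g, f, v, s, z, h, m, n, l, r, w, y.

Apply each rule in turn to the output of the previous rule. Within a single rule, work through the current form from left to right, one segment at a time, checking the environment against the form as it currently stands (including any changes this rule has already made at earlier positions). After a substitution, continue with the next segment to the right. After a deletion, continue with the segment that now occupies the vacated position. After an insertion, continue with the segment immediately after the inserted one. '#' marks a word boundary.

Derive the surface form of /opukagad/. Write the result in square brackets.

Rule 1 Glottal Epenthesis: [opukagad] → [hopukagad]
Rule 2 Intervocalic Voicing: [hopukagad] → [hobugagad]
Rule 3 Word-Final Devoicing: [hobugagad] → [hobugagat]
Rule 4 Preconsonantal h-Deletion: no change — [hobugagat]

[hobugagat]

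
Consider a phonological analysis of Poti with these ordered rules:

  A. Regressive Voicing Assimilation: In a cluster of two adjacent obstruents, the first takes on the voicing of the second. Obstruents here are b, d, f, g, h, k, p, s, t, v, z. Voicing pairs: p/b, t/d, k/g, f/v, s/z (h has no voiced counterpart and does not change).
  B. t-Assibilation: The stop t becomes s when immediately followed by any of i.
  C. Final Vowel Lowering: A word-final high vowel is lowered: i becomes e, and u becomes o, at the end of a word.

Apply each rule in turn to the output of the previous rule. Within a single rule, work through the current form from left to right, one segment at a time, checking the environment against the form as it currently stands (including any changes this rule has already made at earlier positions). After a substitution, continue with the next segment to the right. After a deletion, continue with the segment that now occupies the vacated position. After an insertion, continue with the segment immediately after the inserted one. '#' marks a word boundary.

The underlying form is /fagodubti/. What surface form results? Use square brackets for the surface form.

A Regressive Voicing Assimilation: [fagodubti] → [fagodupti]
B t-Assibilation: [fagodupti] → [fagodupsi]
C Final Vowel Lowering: [fagodupsi] → [fagodupse]

[fagodupse]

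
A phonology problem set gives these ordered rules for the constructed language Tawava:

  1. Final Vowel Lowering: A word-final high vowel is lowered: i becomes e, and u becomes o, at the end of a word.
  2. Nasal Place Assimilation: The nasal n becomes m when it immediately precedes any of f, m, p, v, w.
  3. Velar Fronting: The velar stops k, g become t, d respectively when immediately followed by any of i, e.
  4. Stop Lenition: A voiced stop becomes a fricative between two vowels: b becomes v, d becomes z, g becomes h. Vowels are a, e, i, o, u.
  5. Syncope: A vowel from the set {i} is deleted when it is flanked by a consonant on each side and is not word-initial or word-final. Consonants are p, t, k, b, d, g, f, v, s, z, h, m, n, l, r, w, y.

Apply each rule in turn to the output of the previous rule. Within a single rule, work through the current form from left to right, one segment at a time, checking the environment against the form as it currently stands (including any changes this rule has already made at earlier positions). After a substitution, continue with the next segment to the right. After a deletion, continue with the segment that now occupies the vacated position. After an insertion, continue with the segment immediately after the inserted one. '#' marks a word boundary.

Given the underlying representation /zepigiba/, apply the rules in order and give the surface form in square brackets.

[zepzva]

1 Final Vowel Lowering: no change — [zepigiba]
2 Nasal Place Assimilation: no change — [zepigiba]
3 Velar Fronting: [zepigiba] → [zepidiba]
4 Stop Lenition: [zepidiba] → [zepiziva]
5 Syncope: [zepiziva] → [zepzva]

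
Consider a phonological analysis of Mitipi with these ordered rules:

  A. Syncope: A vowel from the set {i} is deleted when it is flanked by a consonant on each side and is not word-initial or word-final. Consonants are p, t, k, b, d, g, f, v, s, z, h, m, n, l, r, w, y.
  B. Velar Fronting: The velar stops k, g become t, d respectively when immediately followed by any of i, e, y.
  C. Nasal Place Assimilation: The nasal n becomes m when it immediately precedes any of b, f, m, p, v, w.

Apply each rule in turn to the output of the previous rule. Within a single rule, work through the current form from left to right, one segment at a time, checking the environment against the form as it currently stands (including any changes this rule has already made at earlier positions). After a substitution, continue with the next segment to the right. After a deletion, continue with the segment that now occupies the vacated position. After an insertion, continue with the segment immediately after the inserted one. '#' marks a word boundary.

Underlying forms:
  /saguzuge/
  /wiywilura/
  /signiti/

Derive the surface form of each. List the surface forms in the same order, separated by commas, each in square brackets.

/saguzuge/:
  A Syncope: no change — [saguzuge]
  B Velar Fronting: [saguzuge] → [saguzude]
  C Nasal Place Assimilation: no change — [saguzude]
/wiywilura/:
  A Syncope: [wiywilura] → [wywlura]
  B Velar Fronting: no change — [wywlura]
  C Nasal Place Assimilation: no change — [wywlura]
/signiti/:
  A Syncope: [signiti] → [sgnti]
  B Velar Fronting: no change — [sgnti]
  C Nasal Place Assimilation: no change — [sgnti]

[saguzude], [wywlura], [sgnti]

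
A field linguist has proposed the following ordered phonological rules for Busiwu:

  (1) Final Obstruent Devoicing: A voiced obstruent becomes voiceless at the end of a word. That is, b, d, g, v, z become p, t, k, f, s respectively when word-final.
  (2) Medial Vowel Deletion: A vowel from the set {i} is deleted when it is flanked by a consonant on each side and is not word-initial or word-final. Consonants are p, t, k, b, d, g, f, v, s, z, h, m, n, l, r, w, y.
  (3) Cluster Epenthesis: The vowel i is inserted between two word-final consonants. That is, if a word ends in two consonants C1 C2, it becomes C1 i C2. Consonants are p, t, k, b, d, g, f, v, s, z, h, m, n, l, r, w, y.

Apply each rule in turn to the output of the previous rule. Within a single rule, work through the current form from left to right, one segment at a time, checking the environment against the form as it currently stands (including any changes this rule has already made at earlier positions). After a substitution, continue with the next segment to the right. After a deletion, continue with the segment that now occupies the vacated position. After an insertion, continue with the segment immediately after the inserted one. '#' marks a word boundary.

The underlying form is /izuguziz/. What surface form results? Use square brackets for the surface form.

(1) Final Obstruent Devoicing: [izuguziz] → [izuguzis]
(2) Medial Vowel Deletion: [izuguzis] → [izuguzs]
(3) Cluster Epenthesis: [izuguzs] → [izuguzis]

[izuguzis]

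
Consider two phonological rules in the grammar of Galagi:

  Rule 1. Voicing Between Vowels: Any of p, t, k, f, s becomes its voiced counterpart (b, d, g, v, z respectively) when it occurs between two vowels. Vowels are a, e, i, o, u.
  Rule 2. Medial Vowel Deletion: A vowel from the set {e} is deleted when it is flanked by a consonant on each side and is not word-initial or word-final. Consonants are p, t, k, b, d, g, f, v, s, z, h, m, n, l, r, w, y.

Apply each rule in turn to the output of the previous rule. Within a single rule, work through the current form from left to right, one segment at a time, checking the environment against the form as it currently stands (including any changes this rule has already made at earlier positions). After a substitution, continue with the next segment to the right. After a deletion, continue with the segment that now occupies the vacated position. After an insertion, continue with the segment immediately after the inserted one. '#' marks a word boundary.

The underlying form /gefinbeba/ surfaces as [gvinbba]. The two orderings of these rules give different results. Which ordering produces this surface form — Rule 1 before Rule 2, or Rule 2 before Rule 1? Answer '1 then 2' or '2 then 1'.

Order 1 then 2:
  1 Voicing Between Vowels: [gefinbeba] → [gevinbeba]
  2 Medial Vowel Deletion: [gevinbeba] → [gvinbba]
  result: [gvinbba]
Order 2 then 1:
  2 Medial Vowel Deletion: [gefinbeba] → [gfinbba]
  1 Voicing Between Vowels: no change — [gfinbba]
  result: [gfinbba]

1 then 2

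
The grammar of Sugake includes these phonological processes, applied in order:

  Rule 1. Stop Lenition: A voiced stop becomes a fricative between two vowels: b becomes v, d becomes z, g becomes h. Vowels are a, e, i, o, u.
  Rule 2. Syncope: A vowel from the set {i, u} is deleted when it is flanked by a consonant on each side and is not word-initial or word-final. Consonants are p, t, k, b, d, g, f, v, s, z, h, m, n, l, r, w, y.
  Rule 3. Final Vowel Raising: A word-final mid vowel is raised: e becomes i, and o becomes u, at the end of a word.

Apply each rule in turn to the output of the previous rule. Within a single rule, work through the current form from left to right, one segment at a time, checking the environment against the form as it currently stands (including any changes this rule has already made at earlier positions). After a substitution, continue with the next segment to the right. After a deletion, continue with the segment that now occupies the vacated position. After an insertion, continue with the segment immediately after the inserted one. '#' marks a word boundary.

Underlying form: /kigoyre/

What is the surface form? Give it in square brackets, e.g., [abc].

Rule 1 Stop Lenition: [kigoyre] → [kihoyre]
Rule 2 Syncope: [kihoyre] → [khoyre]
Rule 3 Final Vowel Raising: [khoyre] → [khoyri]

[khoyri]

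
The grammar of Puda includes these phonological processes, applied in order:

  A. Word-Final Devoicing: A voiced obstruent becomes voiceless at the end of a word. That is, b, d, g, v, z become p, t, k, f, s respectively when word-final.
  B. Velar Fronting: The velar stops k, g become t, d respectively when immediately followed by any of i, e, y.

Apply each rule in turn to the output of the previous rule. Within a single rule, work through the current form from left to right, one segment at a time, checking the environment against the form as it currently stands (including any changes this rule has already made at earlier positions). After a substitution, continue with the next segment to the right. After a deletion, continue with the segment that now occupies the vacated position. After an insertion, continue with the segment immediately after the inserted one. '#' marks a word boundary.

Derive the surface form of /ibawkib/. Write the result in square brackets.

A Word-Final Devoicing: [ibawkib] → [ibawkip]
B Velar Fronting: [ibawkip] → [ibawtip]

[ibawtip]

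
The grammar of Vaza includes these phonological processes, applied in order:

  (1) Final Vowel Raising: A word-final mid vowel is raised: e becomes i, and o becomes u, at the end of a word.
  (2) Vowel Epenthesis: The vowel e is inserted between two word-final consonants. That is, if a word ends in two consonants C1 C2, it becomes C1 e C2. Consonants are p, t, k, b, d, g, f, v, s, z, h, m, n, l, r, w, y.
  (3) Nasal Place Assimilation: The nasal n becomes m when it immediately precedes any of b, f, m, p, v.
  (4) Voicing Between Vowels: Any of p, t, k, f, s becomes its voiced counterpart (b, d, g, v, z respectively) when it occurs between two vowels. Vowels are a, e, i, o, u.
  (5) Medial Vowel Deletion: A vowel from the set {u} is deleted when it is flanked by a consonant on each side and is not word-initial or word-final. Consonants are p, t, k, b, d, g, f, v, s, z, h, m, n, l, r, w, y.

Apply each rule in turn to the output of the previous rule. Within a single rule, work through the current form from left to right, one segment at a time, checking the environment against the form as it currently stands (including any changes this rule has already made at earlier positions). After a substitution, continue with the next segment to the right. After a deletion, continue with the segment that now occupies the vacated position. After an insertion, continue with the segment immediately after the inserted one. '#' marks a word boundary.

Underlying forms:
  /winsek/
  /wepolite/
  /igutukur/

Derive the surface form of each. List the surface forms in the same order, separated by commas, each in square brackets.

/winsek/:
  (1) Final Vowel Raising: no change — [winsek]
  (2) Vowel Epenthesis: no change — [winsek]
  (3) Nasal Place Assimilation: no change — [winsek]
  (4) Voicing Between Vowels: no change — [winsek]
  (5) Medial Vowel Deletion: no change — [winsek]
/wepolite/:
  (1) Final Vowel Raising: [wepolite] → [wepoliti]
  (2) Vowel Epenthesis: no change — [wepoliti]
  (3) Nasal Place Assimilation: no change — [wepoliti]
  (4) Voicing Between Vowels: [wepoliti] → [webolidi]
  (5) Medial Vowel Deletion: no change — [webolidi]
/igutukur/:
  (1) Final Vowel Raising: no change — [igutukur]
  (2) Vowel Epenthesis: no change — [igutukur]
  (3) Nasal Place Assimilation: no change — [igutukur]
  (4) Voicing Between Vowels: [igutukur] → [igudugur]
  (5) Medial Vowel Deletion: [igudugur] → [igdgr]

[winsek], [webolidi], [igdgr]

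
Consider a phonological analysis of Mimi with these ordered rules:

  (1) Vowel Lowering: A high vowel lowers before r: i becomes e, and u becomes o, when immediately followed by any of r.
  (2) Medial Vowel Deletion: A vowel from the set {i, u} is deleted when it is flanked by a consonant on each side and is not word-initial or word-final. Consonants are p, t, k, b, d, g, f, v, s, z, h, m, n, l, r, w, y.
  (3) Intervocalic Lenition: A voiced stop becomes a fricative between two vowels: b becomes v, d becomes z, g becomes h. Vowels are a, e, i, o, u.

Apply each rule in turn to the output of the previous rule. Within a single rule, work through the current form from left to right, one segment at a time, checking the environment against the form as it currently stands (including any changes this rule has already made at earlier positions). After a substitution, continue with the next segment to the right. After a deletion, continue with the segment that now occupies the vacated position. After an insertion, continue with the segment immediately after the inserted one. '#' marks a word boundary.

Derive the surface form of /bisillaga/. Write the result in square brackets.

[bsllaha]

(1) Vowel Lowering: no change — [bisillaga]
(2) Medial Vowel Deletion: [bisillaga] → [bsllaga]
(3) Intervocalic Lenition: [bsllaga] → [bsllaha]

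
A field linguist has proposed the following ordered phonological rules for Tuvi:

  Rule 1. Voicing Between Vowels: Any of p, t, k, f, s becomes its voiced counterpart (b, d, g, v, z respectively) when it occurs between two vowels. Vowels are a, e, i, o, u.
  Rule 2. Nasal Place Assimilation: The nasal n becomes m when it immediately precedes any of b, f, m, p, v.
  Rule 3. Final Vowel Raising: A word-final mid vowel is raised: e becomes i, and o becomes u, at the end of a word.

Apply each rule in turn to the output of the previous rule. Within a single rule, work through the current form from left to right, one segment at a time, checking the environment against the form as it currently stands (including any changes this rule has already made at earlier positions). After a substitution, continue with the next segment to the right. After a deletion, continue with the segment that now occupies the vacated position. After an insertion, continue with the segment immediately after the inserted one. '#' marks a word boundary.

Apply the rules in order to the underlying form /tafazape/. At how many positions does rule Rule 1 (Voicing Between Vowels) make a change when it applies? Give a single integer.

Rule 1 Voicing Between Vowels: [tafazape] → [tavazabe]
Rule 2 Nasal Place Assimilation: no change — [tavazabe]
Rule 3 Final Vowel Raising: [tavazabe] → [tavazabi]
Rule Rule 1 changed 2 position(s).

2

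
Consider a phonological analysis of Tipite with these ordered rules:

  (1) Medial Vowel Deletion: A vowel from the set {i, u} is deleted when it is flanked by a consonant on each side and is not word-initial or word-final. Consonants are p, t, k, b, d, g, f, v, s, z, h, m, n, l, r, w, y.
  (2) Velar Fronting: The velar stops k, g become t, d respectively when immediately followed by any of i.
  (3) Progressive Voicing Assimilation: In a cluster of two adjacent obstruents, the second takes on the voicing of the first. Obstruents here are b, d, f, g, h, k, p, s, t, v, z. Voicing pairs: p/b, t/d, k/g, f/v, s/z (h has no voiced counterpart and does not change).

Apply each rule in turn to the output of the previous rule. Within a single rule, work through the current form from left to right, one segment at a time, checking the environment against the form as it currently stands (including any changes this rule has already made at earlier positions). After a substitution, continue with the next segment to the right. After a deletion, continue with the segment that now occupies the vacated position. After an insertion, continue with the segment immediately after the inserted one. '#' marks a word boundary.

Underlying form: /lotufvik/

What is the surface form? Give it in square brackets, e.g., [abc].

[lotffk]

(1) Medial Vowel Deletion: [lotufvik] → [lotfvk]
(2) Velar Fronting: no change — [lotfvk]
(3) Progressive Voicing Assimilation: [lotfvk] → [lotffk]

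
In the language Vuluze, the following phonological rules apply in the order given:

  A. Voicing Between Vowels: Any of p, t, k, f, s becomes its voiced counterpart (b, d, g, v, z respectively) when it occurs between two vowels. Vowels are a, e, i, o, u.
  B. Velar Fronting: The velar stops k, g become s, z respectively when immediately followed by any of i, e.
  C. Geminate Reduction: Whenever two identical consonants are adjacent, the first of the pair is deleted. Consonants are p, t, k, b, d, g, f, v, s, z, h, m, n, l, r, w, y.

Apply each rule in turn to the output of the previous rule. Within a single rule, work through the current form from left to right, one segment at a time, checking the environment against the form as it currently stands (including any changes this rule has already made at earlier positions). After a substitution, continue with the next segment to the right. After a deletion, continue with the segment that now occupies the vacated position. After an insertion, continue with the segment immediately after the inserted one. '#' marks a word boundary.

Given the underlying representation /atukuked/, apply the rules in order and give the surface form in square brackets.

A Voicing Between Vowels: [atukuked] → [aduguged]
B Velar Fronting: [aduguged] → [aduguzed]
C Geminate Reduction: no change — [aduguzed]

[aduguzed]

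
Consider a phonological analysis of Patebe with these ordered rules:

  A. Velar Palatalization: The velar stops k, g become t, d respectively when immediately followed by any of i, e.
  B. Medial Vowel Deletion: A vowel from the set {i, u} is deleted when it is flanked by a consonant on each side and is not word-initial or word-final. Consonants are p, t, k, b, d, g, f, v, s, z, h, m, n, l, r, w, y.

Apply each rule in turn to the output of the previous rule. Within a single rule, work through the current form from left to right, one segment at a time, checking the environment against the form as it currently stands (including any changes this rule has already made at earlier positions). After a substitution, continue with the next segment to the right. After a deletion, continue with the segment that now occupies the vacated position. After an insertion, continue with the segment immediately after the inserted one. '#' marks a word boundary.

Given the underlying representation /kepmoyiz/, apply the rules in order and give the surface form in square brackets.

[tepmoyz]

A Velar Palatalization: [kepmoyiz] → [tepmoyiz]
B Medial Vowel Deletion: [tepmoyiz] → [tepmoyz]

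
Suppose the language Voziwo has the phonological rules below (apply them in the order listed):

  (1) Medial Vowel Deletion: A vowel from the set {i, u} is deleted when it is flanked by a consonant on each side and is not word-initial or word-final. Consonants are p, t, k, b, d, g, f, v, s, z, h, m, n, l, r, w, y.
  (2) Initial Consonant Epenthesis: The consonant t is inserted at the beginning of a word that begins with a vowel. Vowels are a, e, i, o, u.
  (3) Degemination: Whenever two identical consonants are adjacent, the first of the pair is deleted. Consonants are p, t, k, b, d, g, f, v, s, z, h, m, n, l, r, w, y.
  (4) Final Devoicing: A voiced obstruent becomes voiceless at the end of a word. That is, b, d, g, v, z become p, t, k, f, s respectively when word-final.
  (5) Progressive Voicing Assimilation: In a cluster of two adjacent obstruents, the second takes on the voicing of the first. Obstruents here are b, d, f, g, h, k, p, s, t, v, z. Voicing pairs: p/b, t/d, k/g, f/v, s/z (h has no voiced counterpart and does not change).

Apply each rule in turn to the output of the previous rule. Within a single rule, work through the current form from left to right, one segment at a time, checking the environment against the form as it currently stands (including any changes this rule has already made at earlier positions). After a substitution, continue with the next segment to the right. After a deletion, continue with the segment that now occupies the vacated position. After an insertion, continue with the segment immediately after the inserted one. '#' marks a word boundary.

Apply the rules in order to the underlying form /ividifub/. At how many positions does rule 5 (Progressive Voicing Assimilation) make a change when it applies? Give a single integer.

2

(1) Medial Vowel Deletion: [ividifub] → [ivdfb]
(2) Initial Consonant Epenthesis: [ivdfb] → [tivdfb]
(3) Degemination: no change — [tivdfb]
(4) Final Devoicing: [tivdfb] → [tivdfp]
(5) Progressive Voicing Assimilation: [tivdfp] → [tivdvb]
Rule 5 changed 2 position(s).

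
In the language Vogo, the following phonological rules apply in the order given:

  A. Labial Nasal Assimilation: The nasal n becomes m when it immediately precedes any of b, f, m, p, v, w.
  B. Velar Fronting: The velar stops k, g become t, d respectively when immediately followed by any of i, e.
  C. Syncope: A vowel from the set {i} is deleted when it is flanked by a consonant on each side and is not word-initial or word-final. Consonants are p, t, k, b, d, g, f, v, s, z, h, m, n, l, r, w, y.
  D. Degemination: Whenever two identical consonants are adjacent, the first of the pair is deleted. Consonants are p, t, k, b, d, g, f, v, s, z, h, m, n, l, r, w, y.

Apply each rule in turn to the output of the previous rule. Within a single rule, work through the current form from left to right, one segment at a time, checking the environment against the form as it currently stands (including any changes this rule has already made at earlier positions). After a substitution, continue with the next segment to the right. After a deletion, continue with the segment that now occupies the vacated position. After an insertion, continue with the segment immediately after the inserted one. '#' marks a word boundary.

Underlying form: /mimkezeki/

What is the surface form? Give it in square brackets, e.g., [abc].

[mtezeti]

A Labial Nasal Assimilation: no change — [mimkezeki]
B Velar Fronting: [mimkezeki] → [mimtezeti]
C Syncope: [mimtezeti] → [mmtezeti]
D Degemination: [mmtezeti] → [mtezeti]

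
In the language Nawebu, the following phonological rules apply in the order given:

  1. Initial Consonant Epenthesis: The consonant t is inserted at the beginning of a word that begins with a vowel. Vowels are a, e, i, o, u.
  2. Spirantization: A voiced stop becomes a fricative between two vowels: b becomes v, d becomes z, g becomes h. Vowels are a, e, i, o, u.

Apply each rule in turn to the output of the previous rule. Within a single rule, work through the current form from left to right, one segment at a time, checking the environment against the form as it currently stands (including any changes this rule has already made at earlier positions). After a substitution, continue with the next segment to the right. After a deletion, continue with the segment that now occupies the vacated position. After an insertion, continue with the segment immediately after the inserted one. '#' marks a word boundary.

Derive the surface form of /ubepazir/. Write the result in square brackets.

1 Initial Consonant Epenthesis: [ubepazir] → [tubepazir]
2 Spirantization: [tubepazir] → [tuvepazir]

[tuvepazir]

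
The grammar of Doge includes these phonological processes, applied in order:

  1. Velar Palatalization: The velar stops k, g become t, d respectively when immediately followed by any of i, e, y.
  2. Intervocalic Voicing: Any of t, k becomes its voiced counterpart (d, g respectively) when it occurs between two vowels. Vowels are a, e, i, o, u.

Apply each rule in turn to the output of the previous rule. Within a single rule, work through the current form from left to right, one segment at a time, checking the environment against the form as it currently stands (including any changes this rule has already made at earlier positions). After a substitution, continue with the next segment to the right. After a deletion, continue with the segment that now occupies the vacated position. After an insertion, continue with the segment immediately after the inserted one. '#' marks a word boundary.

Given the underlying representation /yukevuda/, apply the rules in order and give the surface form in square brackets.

[yudevuda]

1 Velar Palatalization: [yukevuda] → [yutevuda]
2 Intervocalic Voicing: [yutevuda] → [yudevuda]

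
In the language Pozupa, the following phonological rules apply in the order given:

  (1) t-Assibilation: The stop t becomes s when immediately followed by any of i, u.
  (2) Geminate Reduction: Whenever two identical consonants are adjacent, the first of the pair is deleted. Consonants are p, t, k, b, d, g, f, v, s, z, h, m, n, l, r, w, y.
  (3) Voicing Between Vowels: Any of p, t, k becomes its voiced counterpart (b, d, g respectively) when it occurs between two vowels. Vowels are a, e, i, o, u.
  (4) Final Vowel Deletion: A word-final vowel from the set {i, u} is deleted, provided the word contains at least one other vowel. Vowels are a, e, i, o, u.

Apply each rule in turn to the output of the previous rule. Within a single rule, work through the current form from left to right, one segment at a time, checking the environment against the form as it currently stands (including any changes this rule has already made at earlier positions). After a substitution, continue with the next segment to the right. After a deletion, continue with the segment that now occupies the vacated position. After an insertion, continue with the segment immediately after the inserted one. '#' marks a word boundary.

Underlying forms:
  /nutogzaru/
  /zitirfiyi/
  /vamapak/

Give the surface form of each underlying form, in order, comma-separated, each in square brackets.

/nutogzaru/:
  (1) t-Assibilation: no change — [nutogzaru]
  (2) Geminate Reduction: no change — [nutogzaru]
  (3) Voicing Between Vowels: [nutogzaru] → [nudogzaru]
  (4) Final Vowel Deletion: [nudogzaru] → [nudogzar]
/zitirfiyi/:
  (1) t-Assibilation: [zitirfiyi] → [zisirfiyi]
  (2) Geminate Reduction: no change — [zisirfiyi]
  (3) Voicing Between Vowels: no change — [zisirfiyi]
  (4) Final Vowel Deletion: [zisirfiyi] → [zisirfiy]
/vamapak/:
  (1) t-Assibilation: no change — [vamapak]
  (2) Geminate Reduction: no change — [vamapak]
  (3) Voicing Between Vowels: [vamapak] → [vamabak]
  (4) Final Vowel Deletion: no change — [vamabak]

[nudogzar], [zisirfiy], [vamabak]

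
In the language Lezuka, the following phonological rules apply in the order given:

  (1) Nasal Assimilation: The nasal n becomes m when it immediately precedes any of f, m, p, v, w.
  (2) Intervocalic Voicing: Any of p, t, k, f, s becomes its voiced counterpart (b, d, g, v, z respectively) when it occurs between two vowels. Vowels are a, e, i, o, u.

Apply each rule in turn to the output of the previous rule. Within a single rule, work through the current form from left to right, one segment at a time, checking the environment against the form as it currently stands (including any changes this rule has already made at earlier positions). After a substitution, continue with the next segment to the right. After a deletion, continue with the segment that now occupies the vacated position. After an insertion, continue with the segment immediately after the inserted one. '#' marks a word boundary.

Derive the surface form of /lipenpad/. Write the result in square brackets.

(1) Nasal Assimilation: [lipenpad] → [lipempad]
(2) Intervocalic Voicing: [lipempad] → [libempad]

[libempad]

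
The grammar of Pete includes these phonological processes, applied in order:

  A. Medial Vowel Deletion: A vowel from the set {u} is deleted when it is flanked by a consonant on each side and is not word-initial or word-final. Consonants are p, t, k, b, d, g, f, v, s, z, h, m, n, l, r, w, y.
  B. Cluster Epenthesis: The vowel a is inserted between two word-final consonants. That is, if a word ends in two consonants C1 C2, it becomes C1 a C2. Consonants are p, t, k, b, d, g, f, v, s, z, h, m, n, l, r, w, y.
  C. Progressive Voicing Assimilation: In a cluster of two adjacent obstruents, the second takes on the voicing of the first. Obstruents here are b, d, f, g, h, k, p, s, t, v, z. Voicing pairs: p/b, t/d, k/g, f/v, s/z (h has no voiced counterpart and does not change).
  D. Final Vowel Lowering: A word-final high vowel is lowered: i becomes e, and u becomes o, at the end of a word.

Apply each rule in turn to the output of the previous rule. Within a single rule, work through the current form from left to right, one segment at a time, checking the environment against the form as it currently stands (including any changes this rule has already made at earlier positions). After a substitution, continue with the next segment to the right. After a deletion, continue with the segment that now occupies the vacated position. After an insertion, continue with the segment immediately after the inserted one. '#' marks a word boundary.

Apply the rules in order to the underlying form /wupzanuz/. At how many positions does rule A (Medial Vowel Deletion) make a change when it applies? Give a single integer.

2

A Medial Vowel Deletion: [wupzanuz] → [wpzanz]
B Cluster Epenthesis: [wpzanz] → [wpzanaz]
C Progressive Voicing Assimilation: [wpzanaz] → [wpsanaz]
D Final Vowel Lowering: no change — [wpsanaz]
Rule A changed 2 position(s).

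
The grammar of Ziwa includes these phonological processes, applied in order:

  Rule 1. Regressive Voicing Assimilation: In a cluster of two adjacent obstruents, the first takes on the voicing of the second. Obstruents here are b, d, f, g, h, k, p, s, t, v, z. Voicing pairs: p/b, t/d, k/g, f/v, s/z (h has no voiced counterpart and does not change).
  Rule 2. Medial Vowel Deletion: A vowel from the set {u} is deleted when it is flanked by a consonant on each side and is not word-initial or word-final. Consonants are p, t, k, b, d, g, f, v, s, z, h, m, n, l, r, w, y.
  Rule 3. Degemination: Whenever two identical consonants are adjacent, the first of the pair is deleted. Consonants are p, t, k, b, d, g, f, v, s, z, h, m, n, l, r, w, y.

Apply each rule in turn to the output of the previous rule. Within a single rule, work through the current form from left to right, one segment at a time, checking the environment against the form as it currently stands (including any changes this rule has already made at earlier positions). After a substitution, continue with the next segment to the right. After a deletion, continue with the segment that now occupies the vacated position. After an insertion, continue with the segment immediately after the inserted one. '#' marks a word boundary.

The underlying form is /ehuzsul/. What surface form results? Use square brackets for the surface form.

[ehsl]

Rule 1 Regressive Voicing Assimilation: [ehuzsul] → [ehussul]
Rule 2 Medial Vowel Deletion: [ehussul] → [ehssl]
Rule 3 Degemination: [ehssl] → [ehsl]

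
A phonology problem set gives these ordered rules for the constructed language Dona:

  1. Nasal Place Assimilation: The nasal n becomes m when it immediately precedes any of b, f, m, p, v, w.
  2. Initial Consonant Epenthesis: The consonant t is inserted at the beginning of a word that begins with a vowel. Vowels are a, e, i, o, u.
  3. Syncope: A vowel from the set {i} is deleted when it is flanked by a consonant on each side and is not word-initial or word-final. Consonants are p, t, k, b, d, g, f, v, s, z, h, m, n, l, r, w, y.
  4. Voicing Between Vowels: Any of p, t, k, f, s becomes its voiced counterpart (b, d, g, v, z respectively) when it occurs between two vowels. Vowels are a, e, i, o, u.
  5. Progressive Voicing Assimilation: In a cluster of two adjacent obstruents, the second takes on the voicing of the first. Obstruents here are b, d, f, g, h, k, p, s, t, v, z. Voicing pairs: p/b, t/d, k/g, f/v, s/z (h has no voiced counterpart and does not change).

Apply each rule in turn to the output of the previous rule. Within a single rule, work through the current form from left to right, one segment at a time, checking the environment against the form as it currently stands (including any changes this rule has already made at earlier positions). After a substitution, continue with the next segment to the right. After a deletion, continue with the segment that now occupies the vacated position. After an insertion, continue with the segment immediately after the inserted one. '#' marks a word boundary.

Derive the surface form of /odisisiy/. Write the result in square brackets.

[todzzy]

1 Nasal Place Assimilation: no change — [odisisiy]
2 Initial Consonant Epenthesis: [odisisiy] → [todisisiy]
3 Syncope: [todisisiy] → [todssy]
4 Voicing Between Vowels: no change — [todssy]
5 Progressive Voicing Assimilation: [todssy] → [todzzy]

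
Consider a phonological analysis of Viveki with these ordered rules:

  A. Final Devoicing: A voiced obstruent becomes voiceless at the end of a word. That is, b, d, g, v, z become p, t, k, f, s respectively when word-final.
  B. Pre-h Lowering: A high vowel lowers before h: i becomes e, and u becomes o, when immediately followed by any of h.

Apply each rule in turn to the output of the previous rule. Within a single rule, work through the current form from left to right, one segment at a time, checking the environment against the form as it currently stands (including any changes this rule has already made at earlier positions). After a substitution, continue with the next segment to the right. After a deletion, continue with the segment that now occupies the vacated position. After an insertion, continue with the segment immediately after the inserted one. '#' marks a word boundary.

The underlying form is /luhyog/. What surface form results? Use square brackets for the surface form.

A Final Devoicing: [luhyog] → [luhyok]
B Pre-h Lowering: [luhyok] → [lohyok]

[lohyok]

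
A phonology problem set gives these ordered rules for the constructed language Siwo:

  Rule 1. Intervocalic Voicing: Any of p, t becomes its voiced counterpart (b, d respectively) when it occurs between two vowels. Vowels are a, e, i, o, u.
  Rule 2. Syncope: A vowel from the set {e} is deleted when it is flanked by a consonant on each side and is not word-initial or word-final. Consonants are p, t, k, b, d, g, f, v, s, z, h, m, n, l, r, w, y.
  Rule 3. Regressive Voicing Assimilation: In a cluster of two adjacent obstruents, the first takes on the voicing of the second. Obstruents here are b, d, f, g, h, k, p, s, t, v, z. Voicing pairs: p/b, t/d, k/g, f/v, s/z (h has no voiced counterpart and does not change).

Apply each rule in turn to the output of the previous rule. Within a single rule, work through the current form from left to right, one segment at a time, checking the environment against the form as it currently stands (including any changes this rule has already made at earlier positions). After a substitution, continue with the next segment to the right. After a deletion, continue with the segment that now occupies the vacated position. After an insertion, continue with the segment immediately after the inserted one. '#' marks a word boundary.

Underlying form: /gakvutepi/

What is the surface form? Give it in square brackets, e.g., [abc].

[gagvudbi]

Rule 1 Intervocalic Voicing: [gakvutepi] → [gakvudebi]
Rule 2 Syncope: [gakvudebi] → [gakvudbi]
Rule 3 Regressive Voicing Assimilation: [gakvudbi] → [gagvudbi]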